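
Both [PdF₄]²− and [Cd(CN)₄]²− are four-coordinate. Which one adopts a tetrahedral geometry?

[Cd(CN)₄]²−

For [PdF₄]²−: Ligand charges: each fluoride is −1. With an overall charge of −2 the palladium centre must be in the +2 oxidation state. Pd sits in group 10, so the d-electron count is 10 − 2 = 8. A 4d d⁸ ion has a large crystal-field splitting; square planar leaves the high-energy d_{x²−y²} orbital empty and maximises CFSE. → square planar.
For [Cd(CN)₄]²−: Each cyanide is −1; balancing the −2 overall charge requires Cd(II). Group 12 minus oxidation state 2 gives a d¹⁰ configuration. A d¹⁰ ion has no crystal-field stabilisation preference between square planar and tetrahedral, so four ligands adopt the sterically favoured tetrahedral geometry. → tetrahedral.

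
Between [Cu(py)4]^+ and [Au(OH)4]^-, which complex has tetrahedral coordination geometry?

For [Cu(py)4]^+: Ligand charges: pyridine is neutral. With an overall charge of +1 the copper centre must be in the +1 oxidation state. Group 11 minus oxidation state 1 gives a d¹⁰ configuration. A d¹⁰ ion has no crystal-field stabilisation preference between square planar and tetrahedral, so four ligands adopt the sterically favoured tetrahedral geometry. → tetrahedral.
For [Au(OH)4]^-: Each hydroxide is −1; balancing the −1 overall charge requires Au(III). Group 11 minus oxidation state 3 gives a d⁸ configuration. A 5d d⁸ ion has a large crystal-field splitting; square planar leaves the high-energy d_{x²−y²} orbital empty and maximises CFSE. → square planar.

[Cu(py)4]^+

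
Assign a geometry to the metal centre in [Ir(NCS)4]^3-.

square planar

Each isothiocyanate is −1; balancing the −3 overall charge requires Ir(I).
Iridium is a group-9 element; Ir(I) is therefore d⁸.
Coordination number: 4.
A 5d d⁸ ion has a large crystal-field splitting; square planar leaves the high-energy d_{x²−y²} orbital empty and maximises CFSE.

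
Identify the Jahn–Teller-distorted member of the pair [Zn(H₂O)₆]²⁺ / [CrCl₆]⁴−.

[CrCl₆]⁴−

[Zn(H₂O)₆]²⁺: Ligand charges: water is neutral. With an overall charge of +2 the zinc centre must be in the +2 oxidation state. Zinc is a group-12 element; Zn(II) is therefore d¹⁰. The d¹⁰ configuration leaves the e_g set evenly filled (or empty) — no strong Jahn–Teller driving force.
[CrCl₆]⁴−: Ligand charges: each chloride is −1. With an overall charge of −4 the chromium centre must be in the +2 oxidation state. Chromium is a group-6 element; Cr(II) is therefore d⁴. Chloride is a weak-field ligand for a first-row metal, so the complex is high-spin. The t₂g³e_g¹ (high-spin) configuration has an unevenly filled e_g set; the Jahn–Teller theorem predicts a tetragonal distortion (typically axial elongation) to lift the degeneracy.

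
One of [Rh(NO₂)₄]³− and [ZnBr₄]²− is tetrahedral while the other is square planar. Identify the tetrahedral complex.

For [Rh(NO₂)₄]³−: Summing ligand charges against the −3 overall charge gives an oxidation state of +1 for rhodium. Rhodium is a group-9 element; Rh(I) is therefore d⁸. A 4d d⁸ ion has a large crystal-field splitting; square planar leaves the high-energy d_{x²−y²} orbital empty and maximises CFSE. → square planar.
For [ZnBr₄]²−: Ligand charges: each bromide is −1. With an overall charge of −2 the zinc centre must be in the +2 oxidation state. Zn sits in group 12, so the d-electron count is 12 − 2 = 10. A d¹⁰ ion has no crystal-field stabilisation preference between square planar and tetrahedral, so four ligands adopt the sterically favoured tetrahedral geometry. → tetrahedral.

[ZnBr₄]²−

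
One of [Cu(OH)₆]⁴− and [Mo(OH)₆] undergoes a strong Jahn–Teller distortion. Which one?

[Cu(OH)₆]⁴−: Ligand charges: each hydroxide is −1. With an overall charge of −4 the copper centre must be in the +2 oxidation state. Group 11 minus oxidation state 2 gives a d⁹ configuration. The t₂g⁶e_g³ configuration has an unevenly filled e_g set; the Jahn–Teller theorem predicts a tetragonal distortion (typically axial elongation) to lift the degeneracy.
[Mo(OH)₆]: Summing ligand charges against the 0 overall charge gives an oxidation state of +6 for molybdenum. Group 6 minus oxidation state 6 gives a d⁰ configuration. The d⁰ configuration leaves the e_g set evenly filled (or empty) — no strong Jahn–Teller driving force.

[Cu(OH)₆]⁴−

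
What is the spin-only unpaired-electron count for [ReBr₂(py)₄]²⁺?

3

Summing ligand charges against the +2 overall charge gives an oxidation state of +4 for rhenium.
Group 7 minus oxidation state 4 gives a d³ configuration.
In an octahedral field the d³ configuration is t₂g³e_g⁰ (only one arrangement possible), giving 3 unpaired electrons.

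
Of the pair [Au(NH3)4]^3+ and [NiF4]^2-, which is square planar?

For [Au(NH3)4]^3+: Ammonia is neutral; balancing the +3 overall charge requires Au(III). Au sits in group 11, so the d-electron count is 11 − 3 = 8. A 5d d⁸ ion has a large crystal-field splitting; square planar leaves the high-energy d_{x²−y²} orbital empty and maximises CFSE. → square planar.
For [NiF4]^2-: Summing ligand charges against the −2 overall charge gives an oxidation state of +2 for nickel. Ni sits in group 10, so the d-electron count is 10 − 2 = 8. Fluoride is a weak-field ligand. With weak-field ligands the CFSE gain from square planar is small, so a 3d d⁸ ion takes the sterically preferred tetrahedral geometry. → tetrahedral.

[Au(NH3)4]^3+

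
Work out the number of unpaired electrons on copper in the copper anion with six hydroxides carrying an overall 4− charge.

Ligand charges: each hydroxide is −1. With an overall charge of −4 the copper centre must be in the +2 oxidation state.
Group 11 minus oxidation state 2 gives a d⁹ configuration.
In an octahedral field the d⁹ configuration is t₂g⁶e_g³ (only one arrangement possible), giving 1 unpaired electron.

1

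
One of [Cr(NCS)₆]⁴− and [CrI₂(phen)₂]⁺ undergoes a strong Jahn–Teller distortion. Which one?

[Cr(NCS)₆]⁴−

[Cr(NCS)₆]⁴−: Summing ligand charges against the −4 overall charge gives an oxidation state of +2 for chromium. Chromium is a group-6 element; Cr(II) is therefore d⁴. Isothiocyanate is a weak-field ligand for a first-row metal, so the complex is high-spin. The t₂g³e_g¹ (high-spin) configuration has an unevenly filled e_g set; the Jahn–Teller theorem predicts a tetragonal distortion (typically axial elongation) to lift the degeneracy.
[CrI₂(phen)₂]⁺: Each iodide is −1; 1,10-phenanthroline is neutral; balancing the +1 overall charge requires Cr(III). Group 6 minus oxidation state 3 gives a d³ configuration. The d³ configuration leaves the e_g set evenly filled (or empty) — no strong Jahn–Teller driving force.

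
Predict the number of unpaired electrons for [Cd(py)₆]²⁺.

Summing ligand charges against the +2 overall charge gives an oxidation state of +2 for cadmium.
Group 12 minus oxidation state 2 gives a d¹⁰ configuration.
In an octahedral field the d¹⁰ configuration is t₂g⁶e_g⁴, giving 0 unpaired electrons.

0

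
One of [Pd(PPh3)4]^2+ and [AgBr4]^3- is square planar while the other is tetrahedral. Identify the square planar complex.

[Pd(PPh3)4]^2+

For [Pd(PPh3)4]^2+: Ligand charges: triphenylphosphine is neutral. With an overall charge of +2 the palladium centre must be in the +2 oxidation state. Palladium is a group-10 element; Pd(II) is therefore d⁸. A 4d d⁸ ion has a large crystal-field splitting; square planar leaves the high-energy d_{x²−y²} orbital empty and maximises CFSE. → square planar.
For [AgBr4]^3-: Each bromide is −1; balancing the −3 overall charge requires Ag(I). Group 11 minus oxidation state 1 gives a d¹⁰ configuration. A d¹⁰ ion has no crystal-field stabilisation preference between square planar and tetrahedral, so four ligands adopt the sterically favoured tetrahedral geometry. → tetrahedral.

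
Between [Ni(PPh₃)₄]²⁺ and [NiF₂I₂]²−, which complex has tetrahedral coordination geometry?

For [Ni(PPh₃)₄]²⁺: Triphenylphosphine is neutral; balancing the +2 overall charge requires Ni(II). Nickel is a group-10 element; Ni(II) is therefore d⁸. Triphenylphosphine is a strong-field ligand (high in the spectrochemical series). A 3d d⁸ ion with strong-field ligands gains enough CFSE to favour square planar over tetrahedral. → square planar.
For [NiF₂I₂]²−: Summing ligand charges against the −2 overall charge gives an oxidation state of +2 for nickel. Group 10 minus oxidation state 2 gives a d⁸ configuration. Fluoride and iodide are weak-field ligands. With weak-field ligands the CFSE gain from square planar is small, so a 3d d⁸ ion takes the sterically preferred tetrahedral geometry. → tetrahedral.

[NiF₂I₂]²−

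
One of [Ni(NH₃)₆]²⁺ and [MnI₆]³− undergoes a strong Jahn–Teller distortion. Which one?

[Ni(NH₃)₆]²⁺: Ligand charges: ammonia is neutral. With an overall charge of +2 the nickel centre must be in the +2 oxidation state. Group 10 minus oxidation state 2 gives a d⁸ configuration. The d⁸ configuration leaves the e_g set evenly filled (or empty) — no strong Jahn–Teller driving force.
[MnI₆]³−: Each iodide is −1; balancing the −3 overall charge requires Mn(III). Mn sits in group 7, so the d-electron count is 7 − 3 = 4. Iodide is a weak-field ligand for a first-row metal, so the complex is high-spin. The t₂g³e_g¹ (high-spin) configuration has an unevenly filled e_g set; the Jahn–Teller theorem predicts a tetragonal distortion (typically axial elongation) to lift the degeneracy.

[MnI₆]³−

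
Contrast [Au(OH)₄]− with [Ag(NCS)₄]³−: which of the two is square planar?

For [Au(OH)₄]−: Each hydroxide is −1; balancing the −1 overall charge requires Au(III). Au sits in group 11, so the d-electron count is 11 − 3 = 8. A 5d d⁸ ion has a large crystal-field splitting; square planar leaves the high-energy d_{x²−y²} orbital empty and maximises CFSE. → square planar.
For [Ag(NCS)₄]³−: Ligand charges: each isothiocyanate is −1. With an overall charge of −3 the silver centre must be in the +1 oxidation state. Group 11 minus oxidation state 1 gives a d¹⁰ configuration. A d¹⁰ ion has no crystal-field stabilisation preference between square planar and tetrahedral, so four ligands adopt the sterically favoured tetrahedral geometry. → tetrahedral.

[Au(OH)₄]−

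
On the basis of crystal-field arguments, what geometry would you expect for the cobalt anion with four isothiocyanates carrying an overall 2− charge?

Each isothiocyanate is −1; balancing the −2 overall charge requires Co(II).
Cobalt is a group-9 element; Co(II) is therefore d⁷.
Coordination number: 4.
Isothiocyanate is a weak-field ligand.
For a high-spin 3d d⁷ ion with weak-field ligands the small Δₜ gives little square-planar CFSE advantage, so four ligands adopt the sterically favoured tetrahedral geometry.

tetrahedral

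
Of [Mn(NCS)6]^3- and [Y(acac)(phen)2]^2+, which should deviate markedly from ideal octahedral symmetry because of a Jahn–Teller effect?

[Mn(NCS)6]^3-

[Mn(NCS)6]^3-: Summing ligand charges against the −3 overall charge gives an oxidation state of +3 for manganese. Group 7 minus oxidation state 3 gives a d⁴ configuration. Isothiocyanate is a weak-field ligand for a first-row metal, so the complex is high-spin. The t₂g³e_g¹ (high-spin) configuration has an unevenly filled e_g set; the Jahn–Teller theorem predicts a tetragonal distortion (typically axial elongation) to lift the degeneracy.
[Y(acac)(phen)2]^2+: Ligand charges: each acetylacetonate is −1; 1,10-phenanthroline is neutral. With an overall charge of +2 the yttrium centre must be in the +3 oxidation state. Group 3 minus oxidation state 3 gives a d⁰ configuration. The d⁰ configuration leaves the e_g set evenly filled (or empty) — no strong Jahn–Teller driving force.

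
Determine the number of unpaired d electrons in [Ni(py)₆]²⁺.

Ligand charges: pyridine is neutral. With an overall charge of +2 the nickel centre must be in the +2 oxidation state.
Group 10 minus oxidation state 2 gives a d⁸ configuration.
In an octahedral field the d⁸ configuration is t₂g⁶e_g² (only one arrangement possible), giving 2 unpaired electrons.

2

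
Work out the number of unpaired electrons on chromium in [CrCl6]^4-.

Ligand charges: each chloride is −1. With an overall charge of −4 the chromium centre must be in the +2 oxidation state.
Group 6 minus oxidation state 2 gives a d⁴ configuration.
The spin state decides the count: Chloride is a weak-field ligand for a first-row metal, so the complex is high-spin.
An octahedral high-spin d⁴ ion is t₂g³e_g¹, giving 4 unpaired electrons.

4 unpaired electrons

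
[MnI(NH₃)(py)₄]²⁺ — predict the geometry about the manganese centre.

octahedral

Ligand charges: each iodide is −1; ammonia is neutral; pyridine is neutral. With an overall charge of +2 the manganese centre must be in the +3 oxidation state.
Group 7 minus oxidation state 3 gives a d⁴ configuration.
Coordination number: 6.
Six donors around a single metal centre give an octahedral coordination sphere.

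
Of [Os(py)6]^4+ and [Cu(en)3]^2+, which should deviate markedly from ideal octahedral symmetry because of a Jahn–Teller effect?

[Os(py)6]^4+: Ligand charges: pyridine is neutral. With an overall charge of +4 the osmium centre must be in the +4 oxidation state. Group 8 minus oxidation state 4 gives a d⁴ configuration. A 5d ion has a large Δₒ and is invariably low-spin. The d⁴ configuration leaves the e_g set evenly filled (or empty) — no strong Jahn–Teller driving force.
[Cu(en)3]^2+: Summing ligand charges against the +2 overall charge gives an oxidation state of +2 for copper. Group 11 minus oxidation state 2 gives a d⁹ configuration. The t₂g⁶e_g³ configuration has an unevenly filled e_g set; the Jahn–Teller theorem predicts a tetragonal distortion (typically axial elongation) to lift the degeneracy.

[Cu(en)3]^2+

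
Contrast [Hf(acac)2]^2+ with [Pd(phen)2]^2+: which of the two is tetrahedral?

[Hf(acac)2]^2+

For [Hf(acac)2]^2+: Each acetylacetonate is −1; balancing the +2 overall charge requires Hf(IV). Hf sits in group 4, so the d-electron count is 4 − 4 = 0. A d⁰ ion has no crystal-field stabilisation preference between square planar and tetrahedral, so four ligands adopt the sterically favoured tetrahedral geometry. → tetrahedral.
For [Pd(phen)2]^2+: Summing ligand charges against the +2 overall charge gives an oxidation state of +2 for palladium. Pd sits in group 10, so the d-electron count is 10 − 2 = 8. A 4d d⁸ ion has a large crystal-field splitting; square planar leaves the high-energy d_{x²−y²} orbital empty and maximises CFSE. → square planar.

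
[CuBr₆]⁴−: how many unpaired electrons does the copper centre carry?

Summing ligand charges against the −4 overall charge gives an oxidation state of +2 for copper.
Group 11 minus oxidation state 2 gives a d⁹ configuration.
In an octahedral field the d⁹ configuration is t₂g⁶e_g³ (only one arrangement possible), giving 1 unpaired electron.

1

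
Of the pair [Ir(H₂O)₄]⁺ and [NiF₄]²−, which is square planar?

[Ir(H₂O)₄]⁺

For [Ir(H₂O)₄]⁺: Ligand charges: water is neutral. With an overall charge of +1 the iridium centre must be in the +1 oxidation state. Group 9 minus oxidation state 1 gives a d⁸ configuration. A 5d d⁸ ion has a large crystal-field splitting; square planar leaves the high-energy d_{x²−y²} orbital empty and maximises CFSE. → square planar.
For [NiF₄]²−: Each fluoride is −1; balancing the −2 overall charge requires Ni(II). Ni sits in group 10, so the d-electron count is 10 − 2 = 8. Fluoride is a weak-field ligand. With weak-field ligands the CFSE gain from square planar is small, so a 3d d⁸ ion takes the sterically preferred tetrahedral geometry. → tetrahedral.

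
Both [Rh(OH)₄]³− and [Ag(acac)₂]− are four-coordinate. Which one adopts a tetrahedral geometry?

For [Rh(OH)₄]³−: Ligand charges: each hydroxide is −1. With an overall charge of −3 the rhodium centre must be in the +1 oxidation state. Group 9 minus oxidation state 1 gives a d⁸ configuration. A 4d d⁸ ion has a large crystal-field splitting; square planar leaves the high-energy d_{x²−y²} orbital empty and maximises CFSE. → square planar.
For [Ag(acac)₂]−: Each acetylacetonate is −1; balancing the −1 overall charge requires Ag(I). Ag sits in group 11, so the d-electron count is 11 − 1 = 10. A d¹⁰ ion has no crystal-field stabilisation preference between square planar and tetrahedral, so four ligands adopt the sterically favoured tetrahedral geometry. → tetrahedral.

[Ag(acac)₂]−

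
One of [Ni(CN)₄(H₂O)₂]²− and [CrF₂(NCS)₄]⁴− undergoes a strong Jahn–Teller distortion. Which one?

[CrF₂(NCS)₄]⁴−

[Ni(CN)₄(H₂O)₂]²−: Each cyanide is −1; water is neutral; balancing the −2 overall charge requires Ni(II). Group 10 minus oxidation state 2 gives a d⁸ configuration. The d⁸ configuration leaves the e_g set evenly filled (or empty) — no strong Jahn–Teller driving force.
[CrF₂(NCS)₄]⁴−: Each fluoride is −1; each isothiocyanate is −1; balancing the −4 overall charge requires Cr(II). Cr sits in group 6, so the d-electron count is 6 − 2 = 4. Fluoride and isothiocyanate are weak-field ligands for a first-row metal, so the complex is high-spin. The t₂g³e_g¹ (high-spin) configuration has an unevenly filled e_g set; the Jahn–Teller theorem predicts a tetragonal distortion (typically axial elongation) to lift the degeneracy.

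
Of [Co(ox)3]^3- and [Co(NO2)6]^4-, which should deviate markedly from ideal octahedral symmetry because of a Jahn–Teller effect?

[Co(ox)3]^3-: Summing ligand charges against the −3 overall charge gives an oxidation state of +3 for cobalt. Cobalt is a group-9 element; Co(III) is therefore d⁶. Co(III) has an exceptionally large octahedral splitting and is low-spin with essentially every ligand except fluoride. The d⁶ configuration leaves the e_g set evenly filled (or empty) — no strong Jahn–Teller driving force.
[Co(NO2)6]^4-: Ligand charges: each nitro (N-bound nitrite) is −1. With an overall charge of −4 the cobalt centre must be in the +2 oxidation state. Group 9 minus oxidation state 2 gives a d⁷ configuration. Nitro (N-bound nitrite) is a strong-field ligand (high in the spectrochemical series) for a first-row metal, so the complex is low-spin. The t₂g⁶e_g¹ (low-spin) configuration has an unevenly filled e_g set; the Jahn–Teller theorem predicts a tetragonal distortion (typically axial elongation) to lift the degeneracy.

[Co(NO2)6]^4-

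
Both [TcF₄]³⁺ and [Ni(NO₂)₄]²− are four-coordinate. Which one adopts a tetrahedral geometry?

[TcF₄]³⁺

For [TcF₄]³⁺: Ligand charges: each fluoride is −1. With an overall charge of +3 the technetium centre must be in the +7 oxidation state. Tc sits in group 7, so the d-electron count is 7 − 7 = 0. A d⁰ ion has no crystal-field stabilisation preference between square planar and tetrahedral, so four ligands adopt the sterically favoured tetrahedral geometry. → tetrahedral.
For [Ni(NO₂)₄]²−: Summing ligand charges against the −2 overall charge gives an oxidation state of +2 for nickel. Group 10 minus oxidation state 2 gives a d⁸ configuration. Nitro (N-bound nitrite) is a strong-field ligand (high in the spectrochemical series). A 3d d⁸ ion with strong-field ligands gains enough CFSE to favour square planar over tetrahedral. → square planar.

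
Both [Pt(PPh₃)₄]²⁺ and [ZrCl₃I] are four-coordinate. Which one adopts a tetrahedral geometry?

[ZrCl₃I]

For [Pt(PPh₃)₄]²⁺: Triphenylphosphine is neutral; balancing the +2 overall charge requires Pt(II). Group 10 minus oxidation state 2 gives a d⁸ configuration. A 5d d⁸ ion has a large crystal-field splitting; square planar leaves the high-energy d_{x²−y²} orbital empty and maximises CFSE. → square planar.
For [ZrCl₃I]: Summing ligand charges against the 0 overall charge gives an oxidation state of +4 for zirconium. Zirconium is a group-4 element; Zr(IV) is therefore d⁰. A d⁰ ion has no crystal-field stabilisation preference between square planar and tetrahedral, so four ligands adopt the sterically favoured tetrahedral geometry. → tetrahedral.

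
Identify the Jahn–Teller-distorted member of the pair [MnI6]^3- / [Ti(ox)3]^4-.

[MnI6]^3-

[MnI6]^3-: Summing ligand charges against the −3 overall charge gives an oxidation state of +3 for manganese. Mn sits in group 7, so the d-electron count is 7 − 3 = 4. Iodide is a weak-field ligand for a first-row metal, so the complex is high-spin. The t₂g³e_g¹ (high-spin) configuration has an unevenly filled e_g set; the Jahn–Teller theorem predicts a tetragonal distortion (typically axial elongation) to lift the degeneracy.
[Ti(ox)3]^4-: Each oxalate is −2; balancing the −4 overall charge requires Ti(II). Ti sits in group 4, so the d-electron count is 4 − 2 = 2. The d² configuration leaves the e_g set evenly filled (or empty) — no strong Jahn–Teller driving force.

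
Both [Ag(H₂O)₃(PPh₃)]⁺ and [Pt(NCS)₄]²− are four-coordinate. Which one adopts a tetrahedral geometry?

For [Ag(H₂O)₃(PPh₃)]⁺: Water is neutral; triphenylphosphine is neutral; balancing the +1 overall charge requires Ag(I). Silver is a group-11 element; Ag(I) is therefore d¹⁰. A d¹⁰ ion has no crystal-field stabilisation preference between square planar and tetrahedral, so four ligands adopt the sterically favoured tetrahedral geometry. → tetrahedral.
For [Pt(NCS)₄]²−: Each isothiocyanate is −1; balancing the −2 overall charge requires Pt(II). Group 10 minus oxidation state 2 gives a d⁸ configuration. A 5d d⁸ ion has a large crystal-field splitting; square planar leaves the high-energy d_{x²−y²} orbital empty and maximises CFSE. → square planar.

[Ag(H₂O)₃(PPh₃)]⁺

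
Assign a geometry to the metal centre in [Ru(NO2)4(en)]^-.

octahedral

Each nitro (N-bound nitrite) is −1; ethylenediamine is neutral; balancing the −1 overall charge requires Ru(III).
Group 8 minus oxidation state 3 gives a d⁵ configuration.
Counting donor atoms: 4×nitro (N-bound nitrite) (monodentate) → 4 donors; 1×ethylenediamine (bidentate) → 2 donors. Coordination number = 6.
Six donors around a single metal centre give an octahedral coordination sphere.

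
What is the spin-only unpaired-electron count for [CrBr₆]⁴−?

4

Ligand charges: each bromide is −1. With an overall charge of −4 the chromium centre must be in the +2 oxidation state.
Group 6 minus oxidation state 2 gives a d⁴ configuration.
The spin state decides the count: Bromide is a weak-field ligand for a first-row metal, so the complex is high-spin.
An octahedral high-spin d⁴ ion is t₂g³e_g¹, giving 4 unpaired electrons.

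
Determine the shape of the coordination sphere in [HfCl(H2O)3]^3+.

tetrahedral

Each chloride is −1; water is neutral; balancing the +3 overall charge requires Hf(IV).
Hf sits in group 4, so the d-electron count is 4 − 4 = 0.
Coordination number: 4.
A d⁰ ion has no crystal-field stabilisation preference between square planar and tetrahedral, so four ligands adopt the sterically favoured tetrahedral geometry.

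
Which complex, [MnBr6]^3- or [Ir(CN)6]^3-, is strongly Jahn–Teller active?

[MnBr6]^3-

[MnBr6]^3-: Each bromide is −1; balancing the −3 overall charge requires Mn(III). Mn sits in group 7, so the d-electron count is 7 − 3 = 4. Bromide is a weak-field ligand for a first-row metal, so the complex is high-spin. The t₂g³e_g¹ (high-spin) configuration has an unevenly filled e_g set; the Jahn–Teller theorem predicts a tetragonal distortion (typically axial elongation) to lift the degeneracy.
[Ir(CN)6]^3-: Summing ligand charges against the −3 overall charge gives an oxidation state of +3 for iridium. Ir sits in group 9, so the d-electron count is 9 − 3 = 6. A 5d ion has a large Δₒ and is invariably low-spin. The d⁶ configuration leaves the e_g set evenly filled (or empty) — no strong Jahn–Teller driving force.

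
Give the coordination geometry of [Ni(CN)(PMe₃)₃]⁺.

Summing ligand charges against the +1 overall charge gives an oxidation state of +2 for nickel.
Ni sits in group 10, so the d-electron count is 10 − 2 = 8.
Coordination number: 4.
Cyanide and trimethylphosphine are strong-field ligands (high in the spectrochemical series).
A 3d d⁸ ion with strong-field ligands gains enough CFSE to favour square planar over tetrahedral.

square planar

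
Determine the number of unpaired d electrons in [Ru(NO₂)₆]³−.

1

Summing ligand charges against the −3 overall charge gives an oxidation state of +3 for ruthenium.
Ru sits in group 8, so the d-electron count is 8 − 3 = 5.
The spin state decides the count: a 4d ion has a large Δₒ and is invariably low-spin.
An octahedral low-spin d⁵ ion is t₂g⁵e_g⁰, giving 1 unpaired electron.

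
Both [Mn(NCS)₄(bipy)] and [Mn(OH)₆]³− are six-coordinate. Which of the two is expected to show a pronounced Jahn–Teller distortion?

[Mn(OH)₆]³−

[Mn(NCS)₄(bipy)]: Each isothiocyanate is −1; 2,2′-bipyridine is neutral; balancing the 0 overall charge requires Mn(IV). Mn sits in group 7, so the d-electron count is 7 − 4 = 3. The d³ configuration leaves the e_g set evenly filled (or empty) — no strong Jahn–Teller driving force.
[Mn(OH)₆]³−: Each hydroxide is −1; balancing the −3 overall charge requires Mn(III). Manganese is a group-7 element; Mn(III) is therefore d⁴. Hydroxide is a weak-field ligand for a first-row metal, so the complex is high-spin. The t₂g³e_g¹ (high-spin) configuration has an unevenly filled e_g set; the Jahn–Teller theorem predicts a tetragonal distortion (typically axial elongation) to lift the degeneracy.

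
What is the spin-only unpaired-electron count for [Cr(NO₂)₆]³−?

Each nitro (N-bound nitrite) is −1; balancing the −3 overall charge requires Cr(III).
Group 6 minus oxidation state 3 gives a d³ configuration.
In an octahedral field the d³ configuration is t₂g³e_g⁰ (only one arrangement possible), giving 3 unpaired electrons.

3 unpaired electrons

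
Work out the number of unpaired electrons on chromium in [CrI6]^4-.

Summing ligand charges against the −4 overall charge gives an oxidation state of +2 for chromium.
Cr sits in group 6, so the d-electron count is 6 − 2 = 4.
The spin state decides the count: Iodide is a weak-field ligand for a first-row metal, so the complex is high-spin.
An octahedral high-spin d⁴ ion is t₂g³e_g¹, giving 4 unpaired electrons.

4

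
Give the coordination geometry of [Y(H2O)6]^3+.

Ligand charges: water is neutral. With an overall charge of +3 the yttrium centre must be in the +3 oxidation state.
Yttrium is a group-3 element; Y(III) is therefore d⁰.
Coordination number: 6.
Six donors around a single metal centre give an octahedral coordination sphere.

octahedral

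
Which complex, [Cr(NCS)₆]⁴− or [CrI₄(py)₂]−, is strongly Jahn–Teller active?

[Cr(NCS)₆]⁴−: Summing ligand charges against the −4 overall charge gives an oxidation state of +2 for chromium. Chromium is a group-6 element; Cr(II) is therefore d⁴. Isothiocyanate is a weak-field ligand for a first-row metal, so the complex is high-spin. The t₂g³e_g¹ (high-spin) configuration has an unevenly filled e_g set; the Jahn–Teller theorem predicts a tetragonal distortion (typically axial elongation) to lift the degeneracy.
[CrI₄(py)₂]−: Ligand charges: each iodide is −1; pyridine is neutral. With an overall charge of −1 the chromium centre must be in the +3 oxidation state. Cr sits in group 6, so the d-electron count is 6 − 3 = 3. The d³ configuration leaves the e_g set evenly filled (or empty) — no strong Jahn–Teller driving force.

[Cr(NCS)₆]⁴−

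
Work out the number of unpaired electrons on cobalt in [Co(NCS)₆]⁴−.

Summing ligand charges against the −4 overall charge gives an oxidation state of +2 for cobalt.
Co sits in group 9, so the d-electron count is 9 − 2 = 7.
The spin state decides the count: Isothiocyanate is a weak-field ligand for a first-row metal, so the complex is high-spin.
An octahedral high-spin d⁷ ion is t₂g⁵e_g², giving 3 unpaired electrons.

3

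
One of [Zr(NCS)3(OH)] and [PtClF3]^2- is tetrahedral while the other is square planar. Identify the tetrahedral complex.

For [Zr(NCS)3(OH)]: Summing ligand charges against the 0 overall charge gives an oxidation state of +4 for zirconium. Group 4 minus oxidation state 4 gives a d⁰ configuration. A d⁰ ion has no crystal-field stabilisation preference between square planar and tetrahedral, so four ligands adopt the sterically favoured tetrahedral geometry. → tetrahedral.
For [PtClF3]^2-: Summing ligand charges against the −2 overall charge gives an oxidation state of +2 for platinum. Pt sits in group 10, so the d-electron count is 10 − 2 = 8. A 5d d⁸ ion has a large crystal-field splitting; square planar leaves the high-energy d_{x²−y²} orbital empty and maximises CFSE. → square planar.

[Zr(NCS)3(OH)]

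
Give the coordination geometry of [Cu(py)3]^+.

trigonal planar

Summing ligand charges against the +1 overall charge gives an oxidation state of +1 for copper.
Copper is a group-11 element; Cu(I) is therefore d¹⁰.
Coordination number: 3.
Three ligands around a d¹⁰ centre minimise repulsion in a trigonal-planar arrangement.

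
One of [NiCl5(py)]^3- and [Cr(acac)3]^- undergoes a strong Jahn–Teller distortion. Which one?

[NiCl5(py)]^3-: Summing ligand charges against the −3 overall charge gives an oxidation state of +2 for nickel. Group 10 minus oxidation state 2 gives a d⁸ configuration. The d⁸ configuration leaves the e_g set evenly filled (or empty) — no strong Jahn–Teller driving force.
[Cr(acac)3]^-: Ligand charges: each acetylacetonate is −1. With an overall charge of −1 the chromium centre must be in the +2 oxidation state. Group 6 minus oxidation state 2 gives a d⁴ configuration. Acetylacetonate is a weak-field ligand for a first-row metal, so the complex is high-spin. The t₂g³e_g¹ (high-spin) configuration has an unevenly filled e_g set; the Jahn–Teller theorem predicts a tetragonal distortion (typically axial elongation) to lift the degeneracy.

[Cr(acac)3]^-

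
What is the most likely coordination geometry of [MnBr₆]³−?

octahedral

Summing ligand charges against the −3 overall charge gives an oxidation state of +3 for manganese.
Group 7 minus oxidation state 3 gives a d⁴ configuration.
Coordination number: 6.
Six donors around a single metal centre give an octahedral coordination sphere.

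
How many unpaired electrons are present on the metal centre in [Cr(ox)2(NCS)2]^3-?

Ligand charges: each oxalate is −2; each isothiocyanate is −1. With an overall charge of −3 the chromium centre must be in the +3 oxidation state.
Group 6 minus oxidation state 3 gives a d³ configuration.
Counting donor atoms: 2×oxalate (bidentate) → 4 donors; 2×isothiocyanate (monodentate) → 2 donors. Coordination number = 6.
In an octahedral field the d³ configuration is t₂g³e_g⁰ (only one arrangement possible), giving 3 unpaired electrons.

3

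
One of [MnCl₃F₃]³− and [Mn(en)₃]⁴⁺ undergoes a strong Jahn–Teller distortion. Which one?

[MnCl₃F₃]³−

[MnCl₃F₃]³−: Each chloride is −1; each fluoride is −1; balancing the −3 overall charge requires Mn(III). Manganese is a group-7 element; Mn(III) is therefore d⁴. Chloride and fluoride are weak-field ligands for a first-row metal, so the complex is high-spin. The t₂g³e_g¹ (high-spin) configuration has an unevenly filled e_g set; the Jahn–Teller theorem predicts a tetragonal distortion (typically axial elongation) to lift the degeneracy.
[Mn(en)₃]⁴⁺: Ligand charges: ethylenediamine is neutral. With an overall charge of +4 the manganese centre must be in the +4 oxidation state. Mn sits in group 7, so the d-electron count is 7 − 4 = 3. The d³ configuration leaves the e_g set evenly filled (or empty) — no strong Jahn–Teller driving force.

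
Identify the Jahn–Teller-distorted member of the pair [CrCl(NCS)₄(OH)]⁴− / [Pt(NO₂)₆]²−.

[CrCl(NCS)₄(OH)]⁴−: Ligand charges: each chloride is −1; each isothiocyanate is −1; each hydroxide is −1. With an overall charge of −4 the chromium centre must be in the +2 oxidation state. Chromium is a group-6 element; Cr(II) is therefore d⁴. Chloride, hydroxide, and isothiocyanate are weak-field ligands for a first-row metal, so the complex is high-spin. The t₂g³e_g¹ (high-spin) configuration has an unevenly filled e_g set; the Jahn–Teller theorem predicts a tetragonal distortion (typically axial elongation) to lift the degeneracy.
[Pt(NO₂)₆]²−: Ligand charges: each nitro (N-bound nitrite) is −1. With an overall charge of −2 the platinum centre must be in the +4 oxidation state. Platinum is a group-10 element; Pt(IV) is therefore d⁶. A 5d ion has a large Δₒ and is invariably low-spin. The d⁶ configuration leaves the e_g set evenly filled (or empty) — no strong Jahn–Teller driving force.

[CrCl(NCS)₄(OH)]⁴−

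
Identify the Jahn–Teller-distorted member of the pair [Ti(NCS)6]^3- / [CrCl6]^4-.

[CrCl6]^4-

[Ti(NCS)6]^3-: Each isothiocyanate is −1; balancing the −3 overall charge requires Ti(III). Titanium is a group-4 element; Ti(III) is therefore d¹. The d¹ configuration leaves the e_g set evenly filled (or empty) — no strong Jahn–Teller driving force.
[CrCl6]^4-: Summing ligand charges against the −4 overall charge gives an oxidation state of +2 for chromium. Group 6 minus oxidation state 2 gives a d⁴ configuration. Chloride is a weak-field ligand for a first-row metal, so the complex is high-spin. The t₂g³e_g¹ (high-spin) configuration has an unevenly filled e_g set; the Jahn–Teller theorem predicts a tetragonal distortion (typically axial elongation) to lift the degeneracy.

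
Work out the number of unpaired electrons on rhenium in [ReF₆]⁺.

Ligand charges: each fluoride is −1. With an overall charge of +1 the rhenium centre must be in the +7 oxidation state.
Rhenium is a group-7 element; Re(VII) is therefore d⁰.
In an octahedral field the d⁰ configuration is t₂g⁰e_g⁰, giving 0 unpaired electrons.

0 unpaired electrons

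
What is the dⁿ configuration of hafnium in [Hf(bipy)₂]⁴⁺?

d⁰

Summing ligand charges against the +4 overall charge gives an oxidation state of +4 for hafnium.
Group 4 minus oxidation state 4 gives a d⁰ configuration.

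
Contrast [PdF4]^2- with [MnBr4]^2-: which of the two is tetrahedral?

For [PdF4]^2-: Each fluoride is −1; balancing the −2 overall charge requires Pd(II). Palladium is a group-10 element; Pd(II) is therefore d⁸. A 4d d⁸ ion has a large crystal-field splitting; square planar leaves the high-energy d_{x²−y²} orbital empty and maximises CFSE. → square planar.
For [MnBr4]^2-: Ligand charges: each bromide is −1. With an overall charge of −2 the manganese centre must be in the +2 oxidation state. Manganese is a group-7 element; Mn(II) is therefore d⁵. A high-spin d⁵ ion has zero CFSE in either geometry, so four ligands adopt the sterically favoured tetrahedral geometry. → tetrahedral.

[MnBr4]^2-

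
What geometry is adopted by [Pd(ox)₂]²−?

square planar

Ligand charges: each oxalate is −2. With an overall charge of −2 the palladium centre must be in the +2 oxidation state.
Pd sits in group 10, so the d-electron count is 10 − 2 = 8.
Counting donor atoms: 2×oxalate (bidentate) → 4 donors. Coordination number = 4.
A 4d d⁸ ion has a large crystal-field splitting; square planar leaves the high-energy d_{x²−y²} orbital empty and maximises CFSE.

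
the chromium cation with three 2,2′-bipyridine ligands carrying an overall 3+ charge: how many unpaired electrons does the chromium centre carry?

3

Summing ligand charges against the +3 overall charge gives an oxidation state of +3 for chromium.
Cr sits in group 6, so the d-electron count is 6 − 3 = 3.
Counting donor atoms: 3×2,2′-bipyridine (bidentate) → 6 donors. Coordination number = 6.
In an octahedral field the d³ configuration is t₂g³e_g⁰ (only one arrangement possible), giving 3 unpaired electrons.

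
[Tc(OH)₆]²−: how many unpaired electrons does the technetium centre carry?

3 unpaired electrons

Summing ligand charges against the −2 overall charge gives an oxidation state of +4 for technetium.
Technetium is a group-7 element; Tc(IV) is therefore d³.
In an octahedral field the d³ configuration is t₂g³e_g⁰ (only one arrangement possible), giving 3 unpaired electrons.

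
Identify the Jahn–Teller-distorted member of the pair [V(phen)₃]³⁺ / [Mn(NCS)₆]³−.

[V(phen)₃]³⁺: Summing ligand charges against the +3 overall charge gives an oxidation state of +3 for vanadium. Group 5 minus oxidation state 3 gives a d² configuration. The d² configuration leaves the e_g set evenly filled (or empty) — no strong Jahn–Teller driving force.
[Mn(NCS)₆]³−: Ligand charges: each isothiocyanate is −1. With an overall charge of −3 the manganese centre must be in the +3 oxidation state. Manganese is a group-7 element; Mn(III) is therefore d⁴. Isothiocyanate is a weak-field ligand for a first-row metal, so the complex is high-spin. The t₂g³e_g¹ (high-spin) configuration has an unevenly filled e_g set; the Jahn–Teller theorem predicts a tetragonal distortion (typically axial elongation) to lift the degeneracy.

[Mn(NCS)₆]³−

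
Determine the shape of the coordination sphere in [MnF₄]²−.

Each fluoride is −1; balancing the −2 overall charge requires Mn(II).
Group 7 minus oxidation state 2 gives a d⁵ configuration.
With 4 monodentate ligands the coordination number is 4.
Fluoride is a weak-field ligand.
A high-spin d⁵ ion has zero CFSE in either geometry, so four ligands adopt the sterically favoured tetrahedral geometry.

tetrahedral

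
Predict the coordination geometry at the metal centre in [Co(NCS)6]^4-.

octahedral

Summing ligand charges against the −4 overall charge gives an oxidation state of +2 for cobalt.
Co sits in group 9, so the d-electron count is 9 − 2 = 7.
Coordination number: 6.
Six donors around a single metal centre give an octahedral coordination sphere.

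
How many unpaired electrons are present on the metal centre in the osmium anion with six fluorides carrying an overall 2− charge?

2

Ligand charges: each fluoride is −1. With an overall charge of −2 the osmium centre must be in the +4 oxidation state.
Osmium is a group-8 element; Os(IV) is therefore d⁴.
The spin state decides the count: a 5d ion has a large Δₒ and is invariably low-spin.
An octahedral low-spin d⁴ ion is t₂g⁴e_g⁰, giving 2 unpaired electrons.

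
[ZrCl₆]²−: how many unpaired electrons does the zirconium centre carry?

0

Ligand charges: each chloride is −1. With an overall charge of −2 the zirconium centre must be in the +4 oxidation state.
Group 4 minus oxidation state 4 gives a d⁰ configuration.
In an octahedral field the d⁰ configuration is t₂g⁰e_g⁰, giving 0 unpaired electrons.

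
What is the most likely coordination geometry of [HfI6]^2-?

octahedral

Ligand charges: each iodide is −1. With an overall charge of −2 the hafnium centre must be in the +4 oxidation state.
Group 4 minus oxidation state 4 gives a d⁰ configuration.
With 6 monodentate ligands the coordination number is 6.
Six donors around a single metal centre give an octahedral coordination sphere.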